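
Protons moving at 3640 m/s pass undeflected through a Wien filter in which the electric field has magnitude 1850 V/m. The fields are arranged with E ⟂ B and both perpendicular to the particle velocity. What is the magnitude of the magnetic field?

Balance of forces in the selector: qE = qvB ⇒ B = E/v.
B = 1850/3640 = 0.508 T.

B = 0.508 T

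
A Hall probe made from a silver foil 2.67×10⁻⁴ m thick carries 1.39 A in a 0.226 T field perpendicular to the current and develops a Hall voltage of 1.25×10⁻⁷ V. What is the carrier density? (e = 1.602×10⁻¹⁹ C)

n ≈ 5.88×10²⁸ m⁻³

From V_H = IB/(n e t), n = IB/(V_H e t).
n = (1.39)(0.226)/((1.25×10⁻⁷)(1.602×10⁻¹⁹)(2.67×10⁻⁴)) ≈ 5.88×10²⁸ m⁻³.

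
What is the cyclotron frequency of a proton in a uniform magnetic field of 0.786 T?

f = |q|B/(2πm).
f = (1.602×10⁻¹⁹)(0.786)/(2π·1.673×10⁻²⁷) ≈ 1.20×10⁷ Hz.

f ≈ 1.20×10⁷ Hz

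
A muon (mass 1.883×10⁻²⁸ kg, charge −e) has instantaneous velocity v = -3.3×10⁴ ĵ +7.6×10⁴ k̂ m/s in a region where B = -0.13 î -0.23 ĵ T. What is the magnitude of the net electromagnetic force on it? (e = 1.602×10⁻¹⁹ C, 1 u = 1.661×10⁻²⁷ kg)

|F| ≈ 3.29×10⁻¹⁵ N

v×B = (1.75×10⁴, -9880, -4290) N/C.
F = q v×B = (−1.602×10⁻¹⁹ C)·(1.75×10⁴, -9880, -4290) = (-2.80×10⁻¹⁵, 1.58×10⁻¹⁵, 6.87×10⁻¹⁶) N.
|F| = 3.29×10⁻¹⁵ N.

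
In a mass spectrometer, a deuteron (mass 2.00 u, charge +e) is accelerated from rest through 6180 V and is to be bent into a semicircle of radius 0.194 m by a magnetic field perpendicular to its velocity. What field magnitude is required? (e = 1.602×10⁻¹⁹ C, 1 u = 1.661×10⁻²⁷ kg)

B ≈ 0.0825 T

v = √(2|q|V/m) = √(2·1.602×10⁻¹⁹·6180/3.322×10⁻²⁷) ≈ 7.720×10⁵ m/s.
B = mv/(|q|r) = (3.322×10⁻²⁷)(7.720×10⁵)/((1.602×10⁻¹⁹)(0.194)) ≈ 0.0825 T.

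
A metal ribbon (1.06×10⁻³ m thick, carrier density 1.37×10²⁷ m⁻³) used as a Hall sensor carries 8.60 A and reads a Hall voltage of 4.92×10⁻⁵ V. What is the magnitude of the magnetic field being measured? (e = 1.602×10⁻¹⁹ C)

From V_H = IB/(n e t), B = V_H n e t / I.
B = (4.92×10⁻⁵)(1.37×10²⁷)(1.602×10⁻¹⁹)(1.06×10⁻³)/8.60 ≈ 1.33 T.

B ≈ 1.33 T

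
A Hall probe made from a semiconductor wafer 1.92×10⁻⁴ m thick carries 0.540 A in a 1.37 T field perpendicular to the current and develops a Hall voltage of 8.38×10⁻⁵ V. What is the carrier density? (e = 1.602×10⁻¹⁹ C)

n ≈ 2.87×10²⁶ m⁻³

From V_H = IB/(n e t), n = IB/(V_H e t).
n = (0.540)(1.37)/((8.38×10⁻⁵)(1.602×10⁻¹⁹)(1.92×10⁻⁴)) ≈ 2.87×10²⁶ m⁻³.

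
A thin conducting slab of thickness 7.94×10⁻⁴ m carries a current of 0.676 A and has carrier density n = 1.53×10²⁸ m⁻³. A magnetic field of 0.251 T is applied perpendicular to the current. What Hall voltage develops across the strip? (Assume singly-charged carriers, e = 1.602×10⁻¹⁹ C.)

V_H ≈ 8.72×10⁻⁸ V

V_H = IB/(n e t).
V_H = (0.676)(0.251)/((1.53×10²⁸)(1.602×10⁻¹⁹)(7.94×10⁻⁴)) ≈ 8.72×10⁻⁸ V.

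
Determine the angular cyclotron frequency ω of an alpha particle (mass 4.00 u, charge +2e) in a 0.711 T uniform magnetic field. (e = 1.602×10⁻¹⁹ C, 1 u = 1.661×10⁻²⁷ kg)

ω = |q|B/m.
ω = (3.204×10⁻¹⁹)(0.711)/6.644×10⁻²⁷ ≈ 3.43×10⁷ rad/s.

ω ≈ 3.43×10⁷ rad/s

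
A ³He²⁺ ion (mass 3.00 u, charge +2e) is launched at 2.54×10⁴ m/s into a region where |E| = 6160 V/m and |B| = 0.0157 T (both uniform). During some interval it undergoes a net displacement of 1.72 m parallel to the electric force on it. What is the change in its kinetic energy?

The magnetic force is always ⟂ v and does no work; only the electric force changes KE.
ΔKE = F_E · d = |q|E d = (3.204×10⁻¹⁹)(6160)(1.72) ≈ 3.39×10⁻¹⁵ J.

ΔKE ≈ 3.39×10⁻¹⁵ J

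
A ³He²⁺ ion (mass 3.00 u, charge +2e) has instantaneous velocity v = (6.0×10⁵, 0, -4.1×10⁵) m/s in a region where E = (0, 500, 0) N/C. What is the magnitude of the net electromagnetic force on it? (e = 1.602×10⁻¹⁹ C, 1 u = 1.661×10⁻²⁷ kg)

Only an electric field acts, so F = qE = (3.204×10⁻¹⁹ C)·(0, 500, 0) = (0, 1.60×10⁻¹⁶, 0) N.
|F| = 1.60×10⁻¹⁶ N.

|F| ≈ 1.60×10⁻¹⁶ N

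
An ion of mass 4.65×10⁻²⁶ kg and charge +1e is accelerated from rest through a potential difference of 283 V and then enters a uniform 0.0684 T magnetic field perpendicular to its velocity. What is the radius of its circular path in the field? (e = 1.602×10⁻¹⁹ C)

r ≈ 0.187 m

Acceleration: |q|V = ½mv² ⇒ v = √(2|q|V/m) = √(2·1.602×10⁻¹⁹·283/4.65×10⁻²⁶) ≈ 4.416×10⁴ m/s.
In the field: r = mv/(|q|B) = (4.65×10⁻²⁶)(4.416×10⁴)/((1.602×10⁻¹⁹)(0.0684)) ≈ 0.187 m.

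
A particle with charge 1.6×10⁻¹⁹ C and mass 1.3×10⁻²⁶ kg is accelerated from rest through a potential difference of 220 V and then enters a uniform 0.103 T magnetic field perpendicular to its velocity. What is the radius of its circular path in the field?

Acceleration: |q|V = ½mv² ⇒ v = √(2|q|V/m) = √(2·1.6×10⁻¹⁹·220/1.3×10⁻²⁶) ≈ 7.359×10⁴ m/s.
In the field: r = mv/(|q|B) = (1.3×10⁻²⁶)(7.359×10⁴)/((1.6×10⁻¹⁹)(0.103)) ≈ 0.0580 m.

r ≈ 0.0580 m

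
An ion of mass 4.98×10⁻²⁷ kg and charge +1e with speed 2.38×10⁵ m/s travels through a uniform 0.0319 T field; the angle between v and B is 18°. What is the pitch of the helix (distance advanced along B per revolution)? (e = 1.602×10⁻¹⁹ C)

p ≈ 1.39 m

v∥ = v cosθ = 2.38×10⁵·cos18° ≈ 2.264×10⁵ m/s.
T = 2πm/(|q|B) = 2π(4.98×10⁻²⁷)/((1.602×10⁻¹⁹)(0.0319)) ≈ 6.123×10⁻⁶ s.
pitch = v∥ T = (2.264×10⁵)(6.123×10⁻⁶) ≈ 1.39 m.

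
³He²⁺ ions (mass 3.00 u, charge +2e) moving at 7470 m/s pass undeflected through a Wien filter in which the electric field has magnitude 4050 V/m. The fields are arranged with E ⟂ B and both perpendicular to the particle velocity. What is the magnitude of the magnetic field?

B = 0.542 T

Balance of forces in the selector: qE = qvB ⇒ B = E/v.
B = 4050/7470 = 0.542 T.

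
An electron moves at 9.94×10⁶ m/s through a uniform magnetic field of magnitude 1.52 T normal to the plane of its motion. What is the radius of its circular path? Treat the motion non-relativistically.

The magnetic force provides the centripetal force: |q|vB = mv²/r.
r = mv/(|q|B) = (9.109×10⁻³¹)(9.94×10⁶)/((1.602×10⁻¹⁹)(1.52)) ≈ 3.72×10⁻⁵ m.

r ≈ 3.72×10⁻⁵ m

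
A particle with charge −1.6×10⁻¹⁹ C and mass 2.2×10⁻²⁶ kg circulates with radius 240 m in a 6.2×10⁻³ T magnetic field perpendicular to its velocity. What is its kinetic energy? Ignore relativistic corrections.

KE ≈ 8.0×10⁶ eV

v = |q|Br/m, then KE = ½mv² = (qBr)²/(2m).
v = (1.6×10⁻¹⁹)(6.2×10⁻³)(240)/2.2×10⁻²⁶ ≈ 1.082×10⁷ m/s.
KE = ½(2.2×10⁻²⁶)(1.082×10⁷)² ≈ 1.3×10⁻¹² J = 8.0×10⁶ eV.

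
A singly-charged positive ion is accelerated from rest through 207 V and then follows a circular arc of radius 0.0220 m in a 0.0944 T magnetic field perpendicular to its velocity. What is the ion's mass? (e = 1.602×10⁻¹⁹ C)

Combine |q|V = ½mv² and r = mv/(|q|B): eliminate v to get m = qB²r²/(2V).
m = (1.602×10⁻¹⁹)(0.0944)²(0.0220)²/(2·207) ≈ 1.67×10⁻²⁷ kg.

m ≈ 1.67×10⁻²⁷ kg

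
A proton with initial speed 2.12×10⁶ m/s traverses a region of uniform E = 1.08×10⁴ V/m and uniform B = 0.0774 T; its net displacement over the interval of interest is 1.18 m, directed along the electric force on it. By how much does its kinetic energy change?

The magnetic force is always ⟂ v and does no work; only the electric force changes KE.
ΔKE = F_E · d = |q|E d = (1.602×10⁻¹⁹)(1.08×10⁴)(1.18) ≈ 2.04×10⁻¹⁵ J.

ΔKE ≈ 2.04×10⁻¹⁵ J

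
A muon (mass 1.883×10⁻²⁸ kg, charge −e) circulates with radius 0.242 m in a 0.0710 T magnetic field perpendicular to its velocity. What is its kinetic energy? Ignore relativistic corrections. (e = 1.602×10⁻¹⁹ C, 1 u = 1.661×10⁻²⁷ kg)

v = |q|Br/m, then KE = ½mv² = (qBr)²/(2m).
v = (1.602×10⁻¹⁹)(0.0710)(0.242)/1.883×10⁻²⁸ ≈ 1.462×10⁷ m/s.
KE = ½(1.883×10⁻²⁸)(1.462×10⁷)² ≈ 2.01×10⁻¹⁴ J.

KE ≈ 2.01×10⁻¹⁴ J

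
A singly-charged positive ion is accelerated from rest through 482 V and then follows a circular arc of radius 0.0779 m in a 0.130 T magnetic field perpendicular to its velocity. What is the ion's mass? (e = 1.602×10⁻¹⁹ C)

Combine |q|V = ½mv² and r = mv/(|q|B): eliminate v to get m = qB²r²/(2V).
m = (1.602×10⁻¹⁹)(0.130)²(0.0779)²/(2·482) ≈ 1.70×10⁻²⁶ kg.

m ≈ 1.70×10⁻²⁶ kg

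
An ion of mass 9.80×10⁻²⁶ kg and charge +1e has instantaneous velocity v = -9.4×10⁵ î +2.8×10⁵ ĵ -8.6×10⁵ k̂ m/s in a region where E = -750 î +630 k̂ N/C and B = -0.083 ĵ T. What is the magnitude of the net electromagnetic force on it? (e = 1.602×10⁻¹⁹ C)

|F| ≈ 1.71×10⁻¹⁴ N

v×B = (-7.14×10⁴, 0, 7.80×10⁴) N/C.
E + v×B = (-7.21×10⁴, 0, 7.86×10⁴) N/C.
F = q(E + v×B) = (1.602×10⁻¹⁹ C)·(-7.21×10⁴, 0, 7.86×10⁴) = (-1.16×10⁻¹⁴, 0, 1.26×10⁻¹⁴) N.
|F| = 1.71×10⁻¹⁴ N.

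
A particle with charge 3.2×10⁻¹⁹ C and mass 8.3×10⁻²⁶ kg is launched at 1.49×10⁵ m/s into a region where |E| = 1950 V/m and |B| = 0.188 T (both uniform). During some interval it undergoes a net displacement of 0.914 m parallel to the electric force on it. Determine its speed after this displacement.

v_f ≈ 1.90×10⁵ m/s

B does no work; ΔKE = |q|E d.
½mv_f² = ½mv₀² + |q|Ed = ½(8.3×10⁻²⁶)(1.49×10⁵)² + (3.2×10⁻¹⁹)(1950)(0.914) ≈ 9.213×10⁻¹⁶ J + 5.703×10⁻¹⁶ J ≈ 1.492×10⁻¹⁵ J.
v_f = √(2·1.492×10⁻¹⁵/8.3×10⁻²⁶) ≈ 1.90×10⁵ m/s.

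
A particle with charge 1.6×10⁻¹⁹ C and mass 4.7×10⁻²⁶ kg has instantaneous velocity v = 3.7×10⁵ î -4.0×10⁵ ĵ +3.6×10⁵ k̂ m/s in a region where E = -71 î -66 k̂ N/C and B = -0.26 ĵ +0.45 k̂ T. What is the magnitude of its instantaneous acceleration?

v×B = (-8.64×10⁴, -1.66×10⁵, -9.62×10⁴) N/C.
E + v×B = (-8.65×10⁴, -1.66×10⁵, -9.63×10⁴) N/C.
F = q(E + v×B) = (1.6×10⁻¹⁹ C)·(-8.65×10⁴, -1.66×10⁵, -9.63×10⁴) = (-1.38×10⁻¹⁴, -2.66×10⁻¹⁴, -1.54×10⁻¹⁴) N.
|a| = |F|/m = 3.374×10⁻¹⁴/4.7×10⁻²⁶ ≈ 7.18×10¹¹ m/s².

|a| ≈ 7.18×10¹¹ m/s²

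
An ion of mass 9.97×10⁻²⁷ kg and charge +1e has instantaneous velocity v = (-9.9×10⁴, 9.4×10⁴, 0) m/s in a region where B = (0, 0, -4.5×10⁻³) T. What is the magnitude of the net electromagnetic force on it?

|F| ≈ 9.84×10⁻¹⁷ N

v×B = (-423, -445, 0) N/C.
F = q v×B = (1.602×10⁻¹⁹ C)·(-423, -445, 0) = (-6.78×10⁻¹⁷, -7.14×10⁻¹⁷, 0) N.
|F| = 9.84×10⁻¹⁷ N.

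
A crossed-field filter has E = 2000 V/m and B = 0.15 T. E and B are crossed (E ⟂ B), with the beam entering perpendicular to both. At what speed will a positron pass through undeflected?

v = 1.3×10⁴ m/s

For undeflected motion the electric and magnetic forces balance: qE = qvB.
v = E/B = 2000/0.15 = 1.3×10⁴ m/s.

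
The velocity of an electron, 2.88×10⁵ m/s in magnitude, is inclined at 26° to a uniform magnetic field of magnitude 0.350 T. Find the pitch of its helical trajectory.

p ≈ 2.64×10⁻⁵ m

v∥ = v cosθ = 2.88×10⁵·cos26° ≈ 2.589×10⁵ m/s.
T = 2πm/(|q|B) = 2π(9.109×10⁻³¹)/((1.602×10⁻¹⁹)(0.350)) ≈ 1.021×10⁻¹⁰ s.
pitch = v∥ T = (2.589×10⁵)(1.021×10⁻¹⁰) ≈ 2.64×10⁻⁵ m.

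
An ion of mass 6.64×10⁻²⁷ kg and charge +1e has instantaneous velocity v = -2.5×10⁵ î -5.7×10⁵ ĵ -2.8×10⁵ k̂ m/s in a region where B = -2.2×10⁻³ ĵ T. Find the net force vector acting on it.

F ≈ (-9.87×10⁻¹⁷, 0, 8.81×10⁻¹⁷) N

v×B = (-616, 0, 550) N/C.
F = q v×B = (1.602×10⁻¹⁹ C)·(-616, 0, 550) = (-9.87×10⁻¹⁷, 0, 8.81×10⁻¹⁷) N.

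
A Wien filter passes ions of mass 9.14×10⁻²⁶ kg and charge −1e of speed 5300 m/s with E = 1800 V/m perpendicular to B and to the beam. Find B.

Balance of forces in the selector: qE = qvB ⇒ B = E/v.
B = 1800/5300 = 0.34 T.

B = 0.34 T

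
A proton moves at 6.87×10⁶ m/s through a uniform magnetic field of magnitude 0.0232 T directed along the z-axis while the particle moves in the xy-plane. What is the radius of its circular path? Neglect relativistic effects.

The magnetic force provides the centripetal force: |q|vB = mv²/r.
r = mv/(|q|B) = (1.673×10⁻²⁷)(6.87×10⁶)/((1.602×10⁻¹⁹)(0.0232)) ≈ 3.09 m.

r ≈ 3.09 m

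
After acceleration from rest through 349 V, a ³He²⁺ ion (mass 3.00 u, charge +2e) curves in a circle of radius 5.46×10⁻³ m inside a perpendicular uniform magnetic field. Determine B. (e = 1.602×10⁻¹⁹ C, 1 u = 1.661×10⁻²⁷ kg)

B ≈ 0.603 T

v = √(2|q|V/m) = √(2·3.204×10⁻¹⁹·349/4.983×10⁻²⁷) ≈ 2.119×10⁵ m/s.
B = mv/(|q|r) = (4.983×10⁻²⁷)(2.119×10⁵)/((3.204×10⁻¹⁹)(5.46×10⁻³)) ≈ 0.603 T.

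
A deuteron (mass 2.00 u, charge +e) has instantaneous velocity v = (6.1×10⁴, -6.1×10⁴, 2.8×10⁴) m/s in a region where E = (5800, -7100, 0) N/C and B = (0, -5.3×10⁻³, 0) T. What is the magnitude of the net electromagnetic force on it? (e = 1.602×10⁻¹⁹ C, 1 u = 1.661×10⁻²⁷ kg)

v×B = (148, 0, -323) N/C.
E + v×B = (5950, -7100, -323) N/C.
F = q(E + v×B) = (1.602×10⁻¹⁹ C)·(5950, -7100, -323) = (9.53×10⁻¹⁶, -1.14×10⁻¹⁵, -5.18×10⁻¹⁷) N.
|F| = 1.48×10⁻¹⁵ N.

|F| ≈ 1.48×10⁻¹⁵ N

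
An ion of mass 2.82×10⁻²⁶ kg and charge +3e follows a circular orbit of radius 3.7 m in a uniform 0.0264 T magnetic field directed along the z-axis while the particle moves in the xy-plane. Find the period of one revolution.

The cyclotron period depends only on m, q, B: T = 2πm/(|q|B).
T = 2π(2.82×10⁻²⁶)/((4.806×10⁻¹⁹)(0.0264)) ≈ 1.40×10⁻⁵ s.

T ≈ 1.40×10⁻⁵ s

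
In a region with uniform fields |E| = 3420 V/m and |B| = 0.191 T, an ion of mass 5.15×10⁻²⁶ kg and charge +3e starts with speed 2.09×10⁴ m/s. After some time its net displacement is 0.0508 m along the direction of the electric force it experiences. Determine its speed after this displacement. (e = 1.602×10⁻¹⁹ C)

v_f ≈ 6.07×10⁴ m/s

B does no work; ΔKE = |q|E d.
½mv_f² = ½mv₀² + |q|Ed = ½(5.15×10⁻²⁶)(2.09×10⁴)² + (4.806×10⁻¹⁹)(3420)(0.0508) ≈ 1.125×10⁻¹⁷ J + 8.350×10⁻¹⁷ J ≈ 9.475×10⁻¹⁷ J.
v_f = √(2·9.475×10⁻¹⁷/5.15×10⁻²⁶) ≈ 6.07×10⁴ m/s.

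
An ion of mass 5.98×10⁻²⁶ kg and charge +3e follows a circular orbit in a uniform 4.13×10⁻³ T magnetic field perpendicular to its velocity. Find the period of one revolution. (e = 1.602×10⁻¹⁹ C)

The cyclotron period depends only on m, q, B: T = 2πm/(|q|B).
T = 2π(5.98×10⁻²⁶)/((4.806×10⁻¹⁹)(4.13×10⁻³)) ≈ 1.89×10⁻⁴ s.

T ≈ 1.89×10⁻⁴ s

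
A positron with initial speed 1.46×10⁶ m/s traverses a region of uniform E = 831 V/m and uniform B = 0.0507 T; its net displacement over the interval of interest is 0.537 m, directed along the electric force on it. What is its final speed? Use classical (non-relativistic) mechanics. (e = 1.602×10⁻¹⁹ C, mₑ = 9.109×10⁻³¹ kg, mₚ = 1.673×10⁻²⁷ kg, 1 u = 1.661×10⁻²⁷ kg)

v_f ≈ 1.26×10⁷ m/s

B does no work; ΔKE = |q|E d.
½mv_f² = ½mv₀² + |q|Ed = ½(9.109×10⁻³¹)(1.46×10⁶)² + (1.602×10⁻¹⁹)(831)(0.537) ≈ 9.708×10⁻¹⁹ J + 7.149×10⁻¹⁷ J ≈ 7.246×10⁻¹⁷ J.
v_f = √(2·7.246×10⁻¹⁷/9.109×10⁻³¹) ≈ 1.26×10⁷ m/s.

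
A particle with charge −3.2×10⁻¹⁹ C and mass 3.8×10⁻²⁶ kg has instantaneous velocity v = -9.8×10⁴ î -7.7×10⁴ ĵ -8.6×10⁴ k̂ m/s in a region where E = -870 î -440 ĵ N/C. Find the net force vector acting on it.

F ≈ (2.78×10⁻¹⁶, 1.41×10⁻¹⁶, 0) N

Only an electric field acts, so F = qE = (−3.2×10⁻¹⁹ C)·(-870, -440, 0) = (2.78×10⁻¹⁶, 1.41×10⁻¹⁶, 0) N.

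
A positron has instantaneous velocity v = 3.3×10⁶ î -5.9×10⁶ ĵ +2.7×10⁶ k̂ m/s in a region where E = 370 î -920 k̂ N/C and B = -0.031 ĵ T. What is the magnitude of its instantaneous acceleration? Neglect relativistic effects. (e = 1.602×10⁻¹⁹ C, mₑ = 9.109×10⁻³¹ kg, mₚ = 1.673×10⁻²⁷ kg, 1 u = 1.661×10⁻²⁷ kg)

v×B = (8.37×10⁴, 0, -1.02×10⁵) N/C.
E + v×B = (8.41×10⁴, 0, -1.03×10⁵) N/C.
F = q(E + v×B) = (1.602×10⁻¹⁹ C)·(8.41×10⁴, 0, -1.03×10⁵) = (1.35×10⁻¹⁴, 0, -1.65×10⁻¹⁴) N.
|a| = |F|/m = 2.133×10⁻¹⁴/9.109×10⁻³¹ ≈ 2.34×10¹⁶ m/s².

|a| ≈ 2.34×10¹⁶ m/s²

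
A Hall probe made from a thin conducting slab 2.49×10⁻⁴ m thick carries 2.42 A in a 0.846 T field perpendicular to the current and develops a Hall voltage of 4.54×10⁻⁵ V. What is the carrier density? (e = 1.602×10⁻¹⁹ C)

n ≈ 1.13×10²⁷ m⁻³

From V_H = IB/(n e t), n = IB/(V_H e t).
n = (2.42)(0.846)/((4.54×10⁻⁵)(1.602×10⁻¹⁹)(2.49×10⁻⁴)) ≈ 1.13×10²⁷ m⁻³.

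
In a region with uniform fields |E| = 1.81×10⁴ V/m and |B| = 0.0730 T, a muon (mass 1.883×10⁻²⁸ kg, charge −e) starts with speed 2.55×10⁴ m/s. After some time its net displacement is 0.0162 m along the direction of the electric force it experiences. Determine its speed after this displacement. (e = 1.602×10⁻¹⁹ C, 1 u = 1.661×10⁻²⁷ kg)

B does no work; ΔKE = |q|E d.
½mv_f² = ½mv₀² + |q|Ed = ½(1.883×10⁻²⁸)(2.55×10⁴)² + (1.602×10⁻¹⁹)(1.81×10⁴)(0.0162) ≈ 6.122×10⁻²⁰ J + 4.697×10⁻¹⁷ J ≈ 4.704×10⁻¹⁷ J.
v_f = √(2·4.704×10⁻¹⁷/1.883×10⁻²⁸) ≈ 7.07×10⁵ m/s.

v_f ≈ 7.07×10⁵ m/s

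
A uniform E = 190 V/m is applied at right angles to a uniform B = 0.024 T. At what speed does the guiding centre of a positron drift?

The steady drift has the magnetic force balancing the electric force, so v_d = E/B.
v_d = 190/0.024 = 7900 m/s.

v_d ≈ 7900 m/s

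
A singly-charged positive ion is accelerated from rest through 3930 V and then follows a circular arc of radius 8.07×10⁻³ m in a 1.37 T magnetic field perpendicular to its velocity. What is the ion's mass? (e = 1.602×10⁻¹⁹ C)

Combine |q|V = ½mv² and r = mv/(|q|B): eliminate v to get m = qB²r²/(2V).
m = (1.602×10⁻¹⁹)(1.37)²(8.07×10⁻³)²/(2·3930) ≈ 2.49×10⁻²⁷ kg.

m ≈ 2.49×10⁻²⁷ kg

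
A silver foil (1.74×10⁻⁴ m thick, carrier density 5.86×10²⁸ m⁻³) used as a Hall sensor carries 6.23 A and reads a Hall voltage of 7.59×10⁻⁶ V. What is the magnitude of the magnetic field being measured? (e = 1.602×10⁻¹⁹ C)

B ≈ 1.99 T

From V_H = IB/(n e t), B = V_H n e t / I.
B = (7.59×10⁻⁶)(5.86×10²⁸)(1.602×10⁻¹⁹)(1.74×10⁻⁴)/6.23 ≈ 1.99 T.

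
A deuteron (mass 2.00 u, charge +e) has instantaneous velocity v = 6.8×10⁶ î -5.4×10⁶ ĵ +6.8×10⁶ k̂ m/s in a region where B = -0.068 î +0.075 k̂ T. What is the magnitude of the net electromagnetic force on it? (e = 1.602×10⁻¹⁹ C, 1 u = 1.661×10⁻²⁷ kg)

v×B = (-4.05×10⁵, -9.72×10⁵, -3.67×10⁵) N/C.
F = q v×B = (1.602×10⁻¹⁹ C)·(-4.05×10⁵, -9.72×10⁵, -3.67×10⁵) = (-6.49×10⁻¹⁴, -1.56×10⁻¹³, -5.88×10⁻¹⁴) N.
|F| = 1.79×10⁻¹³ N.

|F| ≈ 1.79×10⁻¹³ N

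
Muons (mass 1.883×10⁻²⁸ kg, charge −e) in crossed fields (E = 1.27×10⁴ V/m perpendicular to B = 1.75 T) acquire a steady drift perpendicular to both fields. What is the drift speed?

The steady drift has the magnetic force balancing the electric force, so v_d = E/B.
v_d = 1.27×10⁴/1.75 = 7260 m/s.

v_d ≈ 7260 m/s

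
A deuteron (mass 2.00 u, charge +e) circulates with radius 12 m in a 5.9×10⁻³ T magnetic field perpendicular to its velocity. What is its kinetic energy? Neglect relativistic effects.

KE ≈ 1.2×10⁵ eV

v = |q|Br/m, then KE = ½mv² = (qBr)²/(2m).
v = (1.602×10⁻¹⁹)(5.9×10⁻³)(12)/3.322×10⁻²⁷ ≈ 3.414×10⁶ m/s.
KE = ½(3.322×10⁻²⁷)(3.414×10⁶)² ≈ 1.9×10⁻¹⁴ J = 1.2×10⁵ eV.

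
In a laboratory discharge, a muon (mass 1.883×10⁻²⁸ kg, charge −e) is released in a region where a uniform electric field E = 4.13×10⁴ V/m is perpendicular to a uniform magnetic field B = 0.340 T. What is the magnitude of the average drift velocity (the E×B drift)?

The steady drift has the magnetic force balancing the electric force, so v_d = E/B.
v_d = 4.13×10⁴/0.340 = 1.21×10⁵ m/s.

v_d ≈ 1.21×10⁵ m/s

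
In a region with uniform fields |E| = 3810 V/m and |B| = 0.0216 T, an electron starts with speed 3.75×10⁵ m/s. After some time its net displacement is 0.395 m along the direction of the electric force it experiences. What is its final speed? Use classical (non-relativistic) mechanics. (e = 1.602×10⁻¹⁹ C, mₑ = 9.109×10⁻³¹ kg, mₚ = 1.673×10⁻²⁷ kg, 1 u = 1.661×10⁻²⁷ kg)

B does no work; ΔKE = |q|E d.
½mv_f² = ½mv₀² + |q|Ed = ½(9.109×10⁻³¹)(3.75×10⁵)² + (1.602×10⁻¹⁹)(3810)(0.395) ≈ 6.405×10⁻²⁰ J + 2.411×10⁻¹⁶ J ≈ 2.412×10⁻¹⁶ J.
v_f = √(2·2.412×10⁻¹⁶/9.109×10⁻³¹) ≈ 2.30×10⁷ m/s.

v_f ≈ 2.30×10⁷ m/s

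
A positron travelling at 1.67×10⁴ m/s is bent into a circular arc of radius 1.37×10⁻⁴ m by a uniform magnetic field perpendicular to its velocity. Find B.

B ≈ 6.93×10⁻⁴ T

From |q|vB = mv²/r, B = mv/(|q|r).
B = (9.109×10⁻³¹)(1.67×10⁴)/((1.602×10⁻¹⁹)(1.37×10⁻⁴)) ≈ 6.93×10⁻⁴ T.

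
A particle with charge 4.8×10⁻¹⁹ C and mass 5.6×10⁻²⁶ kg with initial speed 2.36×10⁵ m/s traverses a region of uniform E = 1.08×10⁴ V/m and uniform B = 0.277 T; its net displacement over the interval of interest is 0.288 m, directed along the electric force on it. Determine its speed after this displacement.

B does no work; ΔKE = |q|E d.
½mv_f² = ½mv₀² + |q|Ed = ½(5.6×10⁻²⁶)(2.36×10⁵)² + (4.8×10⁻¹⁹)(1.08×10⁴)(0.288) ≈ 1.559×10⁻¹⁵ J + 1.493×10⁻¹⁵ J ≈ 3.052×10⁻¹⁵ J.
v_f = √(2·3.052×10⁻¹⁵/5.6×10⁻²⁶) ≈ 3.30×10⁵ m/s.

v_f ≈ 3.30×10⁵ m/s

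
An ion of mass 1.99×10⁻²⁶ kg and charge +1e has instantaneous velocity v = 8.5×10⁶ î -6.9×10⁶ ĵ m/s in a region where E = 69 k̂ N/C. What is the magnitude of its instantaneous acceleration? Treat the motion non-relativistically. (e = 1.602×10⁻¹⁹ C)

|a| ≈ 5.55×10⁸ m/s²

Only an electric field acts, so F = qE = (1.602×10⁻¹⁹ C)·(0, 0, 69.0) = (0, 0, 1.11×10⁻¹⁷) N.
|a| = |F|/m = 1.105×10⁻¹⁷/1.99×10⁻²⁶ ≈ 5.55×10⁸ m/s².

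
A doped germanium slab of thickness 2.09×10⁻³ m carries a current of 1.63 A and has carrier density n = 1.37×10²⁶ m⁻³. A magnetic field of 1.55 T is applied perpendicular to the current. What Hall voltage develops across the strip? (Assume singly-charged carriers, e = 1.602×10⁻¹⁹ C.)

V_H = IB/(n e t).
V_H = (1.63)(1.55)/((1.37×10²⁶)(1.602×10⁻¹⁹)(2.09×10⁻³)) ≈ 5.51×10⁻⁵ V.

V_H ≈ 5.51×10⁻⁵ V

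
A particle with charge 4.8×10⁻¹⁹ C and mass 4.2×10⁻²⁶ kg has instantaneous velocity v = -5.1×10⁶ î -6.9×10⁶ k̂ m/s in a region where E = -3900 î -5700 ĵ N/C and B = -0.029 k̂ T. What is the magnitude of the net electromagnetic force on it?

v×B = (0, -1.48×10⁵, 0) N/C.
E + v×B = (-3900, -1.54×10⁵, 0) N/C.
F = q(E + v×B) = (4.8×10⁻¹⁹ C)·(-3900, -1.54×10⁵, 0) = (-1.87×10⁻¹⁵, -7.37×10⁻¹⁴, 0) N.
|F| = 7.38×10⁻¹⁴ N.

|F| ≈ 7.38×10⁻¹⁴ N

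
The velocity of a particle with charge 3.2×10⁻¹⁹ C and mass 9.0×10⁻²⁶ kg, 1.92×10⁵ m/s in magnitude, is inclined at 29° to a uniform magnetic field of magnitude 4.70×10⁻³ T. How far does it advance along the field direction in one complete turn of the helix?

v∥ = v cosθ = 1.92×10⁵·cos29° ≈ 1.679×10⁵ m/s.
T = 2πm/(|q|B) = 2π(9.0×10⁻²⁶)/((3.2×10⁻¹⁹)(4.70×10⁻³)) ≈ 3.760×10⁻⁴ s.
pitch = v∥ T = (1.679×10⁵)(3.760×10⁻⁴) ≈ 63.1 m.

p ≈ 63.1 m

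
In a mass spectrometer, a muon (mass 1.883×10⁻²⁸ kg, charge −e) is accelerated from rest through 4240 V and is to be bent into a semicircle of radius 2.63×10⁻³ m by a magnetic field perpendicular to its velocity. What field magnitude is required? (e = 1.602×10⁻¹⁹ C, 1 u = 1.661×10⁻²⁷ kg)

v = √(2|q|V/m) = √(2·1.602×10⁻¹⁹·4240/1.883×10⁻²⁸) ≈ 2.686×10⁶ m/s.
B = mv/(|q|r) = (1.883×10⁻²⁸)(2.686×10⁶)/((1.602×10⁻¹⁹)(2.63×10⁻³)) ≈ 1.20 T.

B ≈ 1.20 T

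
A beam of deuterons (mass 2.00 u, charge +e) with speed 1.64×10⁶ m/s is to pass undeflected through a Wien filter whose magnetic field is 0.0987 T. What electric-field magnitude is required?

E = 1.62×10⁵ V/m

For straight-line motion qE = qvB, so E = vB.
E = 1.64×10⁶ × 0.0987 = 1.62×10⁵ V/m.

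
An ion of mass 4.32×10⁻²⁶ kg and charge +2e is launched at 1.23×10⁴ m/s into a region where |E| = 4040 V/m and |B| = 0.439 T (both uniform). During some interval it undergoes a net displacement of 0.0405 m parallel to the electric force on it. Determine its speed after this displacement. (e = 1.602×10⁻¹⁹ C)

v_f ≈ 5.08×10⁴ m/s

B does no work; ΔKE = |q|E d.
½mv_f² = ½mv₀² + |q|Ed = ½(4.32×10⁻²⁶)(1.23×10⁴)² + (3.204×10⁻¹⁹)(4040)(0.0405) ≈ 3.268×10⁻¹⁸ J + 5.242×10⁻¹⁷ J ≈ 5.569×10⁻¹⁷ J.
v_f = √(2·5.569×10⁻¹⁷/4.32×10⁻²⁶) ≈ 5.08×10⁴ m/s.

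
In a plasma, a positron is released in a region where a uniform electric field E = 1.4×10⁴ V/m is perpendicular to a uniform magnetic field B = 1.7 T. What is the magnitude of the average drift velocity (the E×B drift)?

The E×B drift speed is v_d = E/B.
v_d = 1.4×10⁴/1.7 = 8200 m/s.

v_d ≈ 8200 m/s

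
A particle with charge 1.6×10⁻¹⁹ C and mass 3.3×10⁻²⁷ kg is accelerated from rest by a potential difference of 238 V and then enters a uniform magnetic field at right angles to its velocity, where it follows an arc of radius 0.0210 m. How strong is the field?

B ≈ 0.149 T

v = √(2|q|V/m) = √(2·1.6×10⁻¹⁹·238/3.3×10⁻²⁷) ≈ 1.519×10⁵ m/s.
B = mv/(|q|r) = (3.3×10⁻²⁷)(1.519×10⁵)/((1.6×10⁻¹⁹)(0.0210)) ≈ 0.149 T.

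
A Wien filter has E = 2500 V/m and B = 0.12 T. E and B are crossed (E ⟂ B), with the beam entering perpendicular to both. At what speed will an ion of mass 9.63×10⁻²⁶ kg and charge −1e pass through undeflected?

v = 2.1×10⁴ m/s

Zero net Lorentz force requires |qE| = |q v×B|, i.e. E = vB.
v = E/B = 2500/0.12 = 2.1×10⁴ m/s.
The result is independent of the particle's charge and mass.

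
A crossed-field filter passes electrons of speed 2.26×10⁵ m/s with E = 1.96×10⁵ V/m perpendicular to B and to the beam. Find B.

B = 0.867 T

Balance of forces in the selector: qE = qvB ⇒ B = E/v.
B = 1.96×10⁵/2.26×10⁵ = 0.867 T.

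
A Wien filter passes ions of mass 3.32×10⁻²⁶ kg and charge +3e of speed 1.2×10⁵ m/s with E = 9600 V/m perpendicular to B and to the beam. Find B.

Balance of forces in the selector: qE = qvB ⇒ B = E/v.
B = 9600/1.2×10⁵ = 0.080 T.

B = 0.080 T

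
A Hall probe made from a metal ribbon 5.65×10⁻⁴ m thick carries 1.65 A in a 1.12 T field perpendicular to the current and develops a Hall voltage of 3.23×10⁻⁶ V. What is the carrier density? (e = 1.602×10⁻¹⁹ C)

n ≈ 6.32×10²⁷ m⁻³

From V_H = IB/(n e t), n = IB/(V_H e t).
n = (1.65)(1.12)/((3.23×10⁻⁶)(1.602×10⁻¹⁹)(5.65×10⁻⁴)) ≈ 6.32×10²⁷ m⁻³.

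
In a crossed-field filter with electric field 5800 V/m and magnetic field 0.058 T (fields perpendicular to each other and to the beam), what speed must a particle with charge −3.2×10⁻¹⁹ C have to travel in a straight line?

Zero net Lorentz force requires |qE| = |q v×B|, i.e. E = vB.
v = E/B = 5800/0.058 = 1.0×10⁵ m/s.

v = 1.0×10⁵ m/s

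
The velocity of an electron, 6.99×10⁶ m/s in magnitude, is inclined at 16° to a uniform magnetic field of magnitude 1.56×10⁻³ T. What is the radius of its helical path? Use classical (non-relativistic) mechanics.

r ≈ 7.02×10⁻³ m

v⊥ = v sinθ = 6.99×10⁶·sin16° ≈ 1.927×10⁶ m/s.
r = m v⊥/(|q|B) = (9.109×10⁻³¹)(1.927×10⁶)/((1.602×10⁻¹⁹)(1.56×10⁻³)) ≈ 7.02×10⁻³ m.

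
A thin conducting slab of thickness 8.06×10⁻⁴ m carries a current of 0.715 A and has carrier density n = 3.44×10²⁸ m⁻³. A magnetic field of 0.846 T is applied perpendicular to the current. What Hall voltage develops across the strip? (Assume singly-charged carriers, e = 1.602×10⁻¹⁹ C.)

V_H ≈ 1.36×10⁻⁷ V

V_H = IB/(n e t).
V_H = (0.715)(0.846)/((3.44×10²⁸)(1.602×10⁻¹⁹)(8.06×10⁻⁴)) ≈ 1.36×10⁻⁷ V.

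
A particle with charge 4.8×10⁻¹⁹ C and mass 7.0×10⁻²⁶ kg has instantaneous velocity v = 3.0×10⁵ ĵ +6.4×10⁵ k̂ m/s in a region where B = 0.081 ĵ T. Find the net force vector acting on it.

v×B = (-5.18×10⁴, 0, 0) N/C.
F = q v×B = (4.8×10⁻¹⁹ C)·(-5.18×10⁴, 0, 0) = (-2.49×10⁻¹⁴, 0, 0) N.

F ≈ (-2.49×10⁻¹⁴, 0, 0) N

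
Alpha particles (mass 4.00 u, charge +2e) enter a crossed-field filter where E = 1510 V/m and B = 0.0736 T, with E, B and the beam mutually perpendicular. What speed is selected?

v = 2.05×10⁴ m/s

Zero net Lorentz force requires |qE| = |q v×B|, i.e. E = vB.
v = E/B = 1510/0.0736 = 2.05×10⁴ m/s.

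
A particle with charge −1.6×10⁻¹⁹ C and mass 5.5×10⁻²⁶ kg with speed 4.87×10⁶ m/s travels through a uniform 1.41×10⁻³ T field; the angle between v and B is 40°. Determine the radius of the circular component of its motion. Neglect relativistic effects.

r ≈ 763 m

v⊥ = v sinθ = 4.87×10⁶·sin40° ≈ 3.130×10⁶ m/s.
r = m v⊥/(|q|B) = (5.5×10⁻²⁶)(3.130×10⁶)/((1.6×10⁻¹⁹)(1.41×10⁻³)) ≈ 763 m.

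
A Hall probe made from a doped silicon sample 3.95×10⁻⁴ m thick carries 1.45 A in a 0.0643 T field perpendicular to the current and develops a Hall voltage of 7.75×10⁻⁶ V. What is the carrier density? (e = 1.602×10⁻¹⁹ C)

n ≈ 1.90×10²⁶ m⁻³

From V_H = IB/(n e t), n = IB/(V_H e t).
n = (1.45)(0.0643)/((7.75×10⁻⁶)(1.602×10⁻¹⁹)(3.95×10⁻⁴)) ≈ 1.90×10²⁶ m⁻³.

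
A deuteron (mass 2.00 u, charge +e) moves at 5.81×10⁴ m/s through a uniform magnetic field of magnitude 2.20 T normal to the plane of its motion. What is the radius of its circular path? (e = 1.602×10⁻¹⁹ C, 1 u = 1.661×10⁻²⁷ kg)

The magnetic force provides the centripetal force: |q|vB = mv²/r.
r = mv/(|q|B) = (3.322×10⁻²⁷)(5.81×10⁴)/((1.602×10⁻¹⁹)(2.20)) ≈ 5.48×10⁻⁴ m.

r ≈ 5.48×10⁻⁴ m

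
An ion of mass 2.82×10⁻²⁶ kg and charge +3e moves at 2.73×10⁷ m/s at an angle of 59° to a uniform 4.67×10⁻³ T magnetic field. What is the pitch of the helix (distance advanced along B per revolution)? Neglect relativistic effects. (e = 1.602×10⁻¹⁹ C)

p ≈ 1110 m

v∥ = v cosθ = 2.73×10⁷·cos59° ≈ 1.406×10⁷ m/s.
T = 2πm/(|q|B) = 2π(2.82×10⁻²⁶)/((4.806×10⁻¹⁹)(4.67×10⁻³)) ≈ 7.895×10⁻⁵ s.
pitch = v∥ T = (1.406×10⁷)(7.895×10⁻⁵) ≈ 1110 m.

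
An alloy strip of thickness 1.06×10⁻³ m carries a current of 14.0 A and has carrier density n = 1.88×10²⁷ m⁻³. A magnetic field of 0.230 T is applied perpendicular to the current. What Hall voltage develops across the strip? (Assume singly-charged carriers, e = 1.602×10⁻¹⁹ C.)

V_H ≈ 1.01×10⁻⁵ V

V_H = IB/(n e t).
V_H = (14.0)(0.230)/((1.88×10²⁷)(1.602×10⁻¹⁹)(1.06×10⁻³)) ≈ 1.01×10⁻⁵ V.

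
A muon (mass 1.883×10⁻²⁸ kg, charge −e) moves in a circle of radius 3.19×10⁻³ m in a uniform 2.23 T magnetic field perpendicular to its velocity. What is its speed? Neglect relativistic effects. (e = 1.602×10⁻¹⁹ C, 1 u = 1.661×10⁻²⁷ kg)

v ≈ 6.05×10⁶ m/s

From |q|vB = mv²/r, v = |q|Br/m.
v = (1.602×10⁻¹⁹)(2.23)(3.19×10⁻³)/1.883×10⁻²⁸ ≈ 6.05×10⁶ m/s.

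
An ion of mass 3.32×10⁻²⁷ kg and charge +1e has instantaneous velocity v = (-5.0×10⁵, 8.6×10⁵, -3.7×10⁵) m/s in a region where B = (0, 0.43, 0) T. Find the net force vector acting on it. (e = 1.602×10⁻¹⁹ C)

v×B = (1.59×10⁵, 0, -2.15×10⁵) N/C.
F = q v×B = (1.602×10⁻¹⁹ C)·(1.59×10⁵, 0, -2.15×10⁵) = (2.55×10⁻¹⁴, 0, -3.44×10⁻¹⁴) N.

F ≈ (2.55×10⁻¹⁴, 0, -3.44×10⁻¹⁴) N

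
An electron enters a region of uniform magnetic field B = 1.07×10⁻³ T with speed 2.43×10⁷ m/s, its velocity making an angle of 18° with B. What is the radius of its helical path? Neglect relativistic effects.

r ≈ 0.0399 m

v⊥ = v sinθ = 2.43×10⁷·sin18° ≈ 7.509×10⁶ m/s.
r = m v⊥/(|q|B) = (9.109×10⁻³¹)(7.509×10⁶)/((1.602×10⁻¹⁹)(1.07×10⁻³)) ≈ 0.0399 m.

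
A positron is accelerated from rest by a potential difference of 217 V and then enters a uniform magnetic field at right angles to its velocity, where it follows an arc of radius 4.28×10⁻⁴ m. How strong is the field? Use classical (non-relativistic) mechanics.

B ≈ 0.116 T

v = √(2|q|V/m) = √(2·1.602×10⁻¹⁹·217/9.109×10⁻³¹) ≈ 8.737×10⁶ m/s.
B = mv/(|q|r) = (9.109×10⁻³¹)(8.737×10⁶)/((1.602×10⁻¹⁹)(4.28×10⁻⁴)) ≈ 0.116 T.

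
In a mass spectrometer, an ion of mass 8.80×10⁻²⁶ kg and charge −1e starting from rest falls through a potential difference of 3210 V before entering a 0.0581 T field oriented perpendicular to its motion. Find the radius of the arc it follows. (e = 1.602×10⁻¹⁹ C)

r ≈ 1.02 m

Acceleration: |q|V = ½mv² ⇒ v = √(2|q|V/m) = √(2·1.602×10⁻¹⁹·3210/8.80×10⁻²⁶) ≈ 1.081×10⁵ m/s.
In the field: r = mv/(|q|B) = (8.80×10⁻²⁶)(1.081×10⁵)/((1.602×10⁻¹⁹)(0.0581)) ≈ 1.02 m.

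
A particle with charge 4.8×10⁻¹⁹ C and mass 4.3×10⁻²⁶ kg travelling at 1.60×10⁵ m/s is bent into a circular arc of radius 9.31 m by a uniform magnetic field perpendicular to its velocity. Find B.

From |q|vB = mv²/r, B = mv/(|q|r).
B = (4.3×10⁻²⁶)(1.60×10⁵)/((4.8×10⁻¹⁹)(9.31)) ≈ 1.54×10⁻³ T.

B ≈ 1.54×10⁻³ T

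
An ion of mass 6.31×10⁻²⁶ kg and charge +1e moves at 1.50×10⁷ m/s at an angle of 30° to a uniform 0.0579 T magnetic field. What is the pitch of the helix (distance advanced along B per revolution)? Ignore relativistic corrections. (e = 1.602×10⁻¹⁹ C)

p ≈ 555 m

v∥ = v cosθ = 1.50×10⁷·cos30° ≈ 1.299×10⁷ m/s.
T = 2πm/(|q|B) = 2π(6.31×10⁻²⁶)/((1.602×10⁻¹⁹)(0.0579)) ≈ 4.274×10⁻⁵ s.
pitch = v∥ T = (1.299×10⁷)(4.274×10⁻⁵) ≈ 555 m.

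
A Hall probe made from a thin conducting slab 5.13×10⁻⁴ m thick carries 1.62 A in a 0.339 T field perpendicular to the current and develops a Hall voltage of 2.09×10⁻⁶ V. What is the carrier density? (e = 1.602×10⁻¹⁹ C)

From V_H = IB/(n e t), n = IB/(V_H e t).
n = (1.62)(0.339)/((2.09×10⁻⁶)(1.602×10⁻¹⁹)(5.13×10⁻⁴)) ≈ 3.20×10²⁷ m⁻³.

n ≈ 3.20×10²⁷ m⁻³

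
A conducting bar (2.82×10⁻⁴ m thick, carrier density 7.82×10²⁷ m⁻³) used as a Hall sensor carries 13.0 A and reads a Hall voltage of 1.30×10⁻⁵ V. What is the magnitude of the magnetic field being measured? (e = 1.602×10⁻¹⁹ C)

B ≈ 0.353 T

From V_H = IB/(n e t), B = V_H n e t / I.
B = (1.30×10⁻⁵)(7.82×10²⁷)(1.602×10⁻¹⁹)(2.82×10⁻⁴)/13.0 ≈ 0.353 T.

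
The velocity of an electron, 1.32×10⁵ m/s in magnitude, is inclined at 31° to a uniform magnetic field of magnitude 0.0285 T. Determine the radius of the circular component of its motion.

r ≈ 1.36×10⁻⁵ m

v⊥ = v sinθ = 1.32×10⁵·sin31° ≈ 6.799×10⁴ m/s.
r = m v⊥/(|q|B) = (9.109×10⁻³¹)(6.799×10⁴)/((1.602×10⁻¹⁹)(0.0285)) ≈ 1.36×10⁻⁵ m.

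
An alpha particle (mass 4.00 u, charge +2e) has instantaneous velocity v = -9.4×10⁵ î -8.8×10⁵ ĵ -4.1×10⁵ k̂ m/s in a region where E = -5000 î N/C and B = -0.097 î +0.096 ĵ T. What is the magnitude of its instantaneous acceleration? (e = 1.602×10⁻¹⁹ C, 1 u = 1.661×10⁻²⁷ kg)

|a| ≈ 8.84×10¹² m/s²

v×B = (3.94×10⁴, 3.98×10⁴, -1.76×10⁵) N/C.
E + v×B = (3.44×10⁴, 3.98×10⁴, -1.76×10⁵) N/C.
F = q(E + v×B) = (3.204×10⁻¹⁹ C)·(3.44×10⁴, 3.98×10⁴, -1.76×10⁵) = (1.10×10⁻¹⁴, 1.27×10⁻¹⁴, -5.63×10⁻¹⁴) N.
|a| = |F|/m = 5.873×10⁻¹⁴/6.644×10⁻²⁷ ≈ 8.84×10¹² m/s².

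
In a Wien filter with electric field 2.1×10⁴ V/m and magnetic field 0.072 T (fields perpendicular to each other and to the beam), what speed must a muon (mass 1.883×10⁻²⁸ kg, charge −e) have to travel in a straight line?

v = 2.9×10⁵ m/s

Zero net Lorentz force requires |qE| = |q v×B|, i.e. E = vB.
v = E/B = 2.1×10⁴/0.072 = 2.9×10⁵ m/s.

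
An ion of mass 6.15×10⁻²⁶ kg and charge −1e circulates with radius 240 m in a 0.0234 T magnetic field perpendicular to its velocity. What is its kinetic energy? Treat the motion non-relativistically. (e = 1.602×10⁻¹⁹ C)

v = |q|Br/m, then KE = ½mv² = (qBr)²/(2m).
v = (1.602×10⁻¹⁹)(0.0234)(240)/6.15×10⁻²⁶ ≈ 1.463×10⁷ m/s.
KE = ½(6.15×10⁻²⁶)(1.463×10⁷)² ≈ 6.58×10⁻¹² J = 4.11×10⁷ eV.

KE ≈ 4.11×10⁷ eV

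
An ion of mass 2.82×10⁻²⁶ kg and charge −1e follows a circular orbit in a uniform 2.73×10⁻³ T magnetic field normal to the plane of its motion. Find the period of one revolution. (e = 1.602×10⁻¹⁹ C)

The cyclotron period depends only on m, q, B: T = 2πm/(|q|B).
T = 2π(2.82×10⁻²⁶)/((1.602×10⁻¹⁹)(2.73×10⁻³)) ≈ 4.05×10⁻⁴ s.

T ≈ 4.05×10⁻⁴ s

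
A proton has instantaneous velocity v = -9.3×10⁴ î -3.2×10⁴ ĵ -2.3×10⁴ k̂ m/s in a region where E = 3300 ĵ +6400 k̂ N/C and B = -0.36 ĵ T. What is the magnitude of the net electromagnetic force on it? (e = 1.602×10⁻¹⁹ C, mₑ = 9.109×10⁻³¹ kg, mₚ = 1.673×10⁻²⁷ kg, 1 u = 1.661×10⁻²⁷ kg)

|F| ≈ 6.55×10⁻¹⁵ N

v×B = (-8280, 0, 3.35×10⁴) N/C.
E + v×B = (-8280, 3300, 3.99×10⁴) N/C.
F = q(E + v×B) = (1.602×10⁻¹⁹ C)·(-8280, 3300, 3.99×10⁴) = (-1.33×10⁻¹⁵, 5.29×10⁻¹⁶, 6.39×10⁻¹⁵) N.
|F| = 6.55×10⁻¹⁵ N.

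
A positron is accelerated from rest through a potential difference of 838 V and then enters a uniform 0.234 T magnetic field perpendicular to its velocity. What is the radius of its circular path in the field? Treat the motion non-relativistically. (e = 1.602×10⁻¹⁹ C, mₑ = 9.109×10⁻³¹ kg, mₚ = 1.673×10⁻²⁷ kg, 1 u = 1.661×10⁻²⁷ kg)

Acceleration: |q|V = ½mv² ⇒ v = √(2|q|V/m) = √(2·1.602×10⁻¹⁹·838/9.109×10⁻³¹) ≈ 1.717×10⁷ m/s.
In the field: r = mv/(|q|B) = (9.109×10⁻³¹)(1.717×10⁷)/((1.602×10⁻¹⁹)(0.234)) ≈ 4.17×10⁻⁴ m.

r ≈ 4.17×10⁻⁴ m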